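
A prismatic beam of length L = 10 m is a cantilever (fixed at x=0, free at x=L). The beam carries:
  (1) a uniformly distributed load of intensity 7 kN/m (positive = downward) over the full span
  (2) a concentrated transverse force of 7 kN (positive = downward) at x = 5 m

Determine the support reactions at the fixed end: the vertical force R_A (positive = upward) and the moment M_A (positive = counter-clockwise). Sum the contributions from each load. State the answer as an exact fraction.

Load 1 — uniform load w=7 kN/m over full span:
  R_A = wL = 7·10 = 70 kN
  M_A = wL²/2 = 7·10²/2 = 350 kN·m
Load 2 — point force P=7 kN at a=5 m (b=L-a=5):
  R_A = P = 7 kN
  M_A = Pa = 7·5 = 35 kN·m
Superposition: R_A = 77 kN, M_A = 385 kN·m

R_A = 77 kN, M_A = 385 kN·m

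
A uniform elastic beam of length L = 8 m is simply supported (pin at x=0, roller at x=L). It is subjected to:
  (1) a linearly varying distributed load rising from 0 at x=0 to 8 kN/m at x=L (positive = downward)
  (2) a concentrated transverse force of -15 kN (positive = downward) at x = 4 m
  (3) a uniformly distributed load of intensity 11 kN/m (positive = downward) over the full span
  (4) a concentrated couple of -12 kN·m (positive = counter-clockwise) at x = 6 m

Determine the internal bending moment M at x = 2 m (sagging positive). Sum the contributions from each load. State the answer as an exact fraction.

M(2) = 68 kN·m

Load 1 — triangular load w₀=8 kN/m (0→w₀ over full span):
  M_1 = w₀Lx/6 - w₀x³/(6L) = 8·8·2/6 - 8·2³/(6·8) = 20 kN·m
Load 2 — point force P=-15 kN at a=4 m (b=L-a=4):
  M_2 = Pbx/L  [x≤a] = (-15)·4·2/8 = -15 kN·m
Load 3 — uniform load w=11 kN/m over full span:
  M_3 = wx(L-x)/2 = 11·2·(8-2)/2 = 66 kN·m
Load 4 — applied couple M₀=-12 kN·m at a=6 m (b=L-a=2):
  M_4 = M₀x/L  [x≤a] = (-12)·2/8 = -3 kN·m
Superposition: M = Σ M_i = 68 kN·m ≈ 68.000000 kN·m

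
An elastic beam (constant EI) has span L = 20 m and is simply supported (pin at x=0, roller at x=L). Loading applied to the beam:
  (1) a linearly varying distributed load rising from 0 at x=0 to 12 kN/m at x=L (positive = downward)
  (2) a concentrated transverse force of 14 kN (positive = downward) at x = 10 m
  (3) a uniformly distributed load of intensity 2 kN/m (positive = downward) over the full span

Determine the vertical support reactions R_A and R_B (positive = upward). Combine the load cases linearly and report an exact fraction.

R_A = 67 kN, R_B = 107 kN

Load 1 — triangular load w₀=12 kN/m (0→w₀ over full span):
  R_A = w₀L/6 = 12·20/6 = 40 kN
  R_B = w₀L/3 = 12·20/3 = 80 kN
Load 2 — point force P=14 kN at a=10 m (b=L-a=10):
  R_A = Pb/L = 14·10/20 = 7 kN
  R_B = Pa/L = 14·10/20 = 7 kN
Load 3 — uniform load w=2 kN/m over full span:
  R_A = wL/2 = 2·20/2 = 20 kN
  R_B = wL/2 = 2·20/2 = 20 kN
Superposition: R_A = 67 kN, R_B = 107 kN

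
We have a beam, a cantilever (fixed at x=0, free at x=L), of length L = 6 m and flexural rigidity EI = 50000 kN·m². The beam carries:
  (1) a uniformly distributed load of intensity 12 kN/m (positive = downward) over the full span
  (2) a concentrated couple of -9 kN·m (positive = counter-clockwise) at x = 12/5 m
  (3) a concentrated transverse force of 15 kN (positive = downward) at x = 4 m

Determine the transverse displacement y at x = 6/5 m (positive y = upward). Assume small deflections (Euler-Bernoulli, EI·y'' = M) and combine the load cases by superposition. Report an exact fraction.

y(6/5) = -56619/15625000 m

Load 1 — uniform load w=12 kN/m over full span:
  y_1 = -wx²(x²-4Lx+6L²)/(24EI) = -12·(6/5)²·((6/5)²-4·6·(6/5)+6·6²)/(24·50000) = -10611/3906250 m
Load 2 — applied couple M₀=-9 kN·m at a=12/5 m (b=L-a=18/5):
  y_2 = M₀x²/(2EI)  [x≤a] = (-9)·(6/5)²/(2·50000) = -81/625000 m
Load 3 — point force P=15 kN at a=4 m (b=L-a=2):
  y_3 = -Px²(3a-x)/(6EI)  [x≤a] = -15·(6/5)²·(3·4-(6/5))/(6·50000) = -243/312500 m
Superposition: y = Σ y_i = -56619/15625000 m ≈ -0.003624 m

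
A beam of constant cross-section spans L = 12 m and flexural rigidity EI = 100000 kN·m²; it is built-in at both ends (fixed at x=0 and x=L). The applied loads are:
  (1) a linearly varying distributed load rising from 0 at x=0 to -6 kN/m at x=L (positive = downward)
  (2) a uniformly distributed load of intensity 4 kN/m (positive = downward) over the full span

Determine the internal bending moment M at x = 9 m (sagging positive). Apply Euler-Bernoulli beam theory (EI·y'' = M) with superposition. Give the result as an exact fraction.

M(9) = -33/20 kN·m

Load 1 — triangular load w₀=-6 kN/m (0→w₀ over full span):
  M_1 = 3w₀Lx/20 - w₀L²/30 - w₀x³/(6L) = 3·(-6)·12·9/20 - (-6)·12²/30 - (-6)·9³/(6·12) = -153/20 kN·m
Load 2 — uniform load w=4 kN/m over full span:
  M_2 = wLx/2 - wL²/12 - wx²/2 = 4·12·9/2 - 4·12²/12 - 4·9²/2 = 6 kN·m
Superposition: M = Σ M_i = -33/20 kN·m ≈ -1.650000 kN·m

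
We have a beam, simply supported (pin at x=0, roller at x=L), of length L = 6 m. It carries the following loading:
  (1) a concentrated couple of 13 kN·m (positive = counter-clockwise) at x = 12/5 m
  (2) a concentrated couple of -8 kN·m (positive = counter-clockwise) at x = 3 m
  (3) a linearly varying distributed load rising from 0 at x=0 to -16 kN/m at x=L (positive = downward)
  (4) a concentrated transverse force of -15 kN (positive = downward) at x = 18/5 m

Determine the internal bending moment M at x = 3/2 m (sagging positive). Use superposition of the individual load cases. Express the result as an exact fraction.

Load 1 — applied couple M₀=13 kN·m at a=12/5 m (b=L-a=18/5):
  M_1 = M₀x/L  [x≤a] = 13·(3/2)/6 = 13/4 kN·m
Load 2 — applied couple M₀=-8 kN·m at a=3 m (b=L-a=3):
  M_2 = M₀x/L  [x≤a] = (-8)·(3/2)/6 = -2 kN·m
Load 3 — triangular load w₀=-16 kN/m (0→w₀ over full span):
  M_3 = w₀Lx/6 - w₀x³/(6L) = (-16)·6·(3/2)/6 - (-16)·(3/2)³/(6·6) = -45/2 kN·m
Load 4 — point force P=-15 kN at a=18/5 m (b=L-a=12/5):
  M_4 = Pbx/L  [x≤a] = (-15)·(12/5)·(3/2)/6 = -9 kN·m
Superposition: M = Σ M_i = -121/4 kN·m ≈ -30.250000 kN·m

M(3/2) = -121/4 kN·m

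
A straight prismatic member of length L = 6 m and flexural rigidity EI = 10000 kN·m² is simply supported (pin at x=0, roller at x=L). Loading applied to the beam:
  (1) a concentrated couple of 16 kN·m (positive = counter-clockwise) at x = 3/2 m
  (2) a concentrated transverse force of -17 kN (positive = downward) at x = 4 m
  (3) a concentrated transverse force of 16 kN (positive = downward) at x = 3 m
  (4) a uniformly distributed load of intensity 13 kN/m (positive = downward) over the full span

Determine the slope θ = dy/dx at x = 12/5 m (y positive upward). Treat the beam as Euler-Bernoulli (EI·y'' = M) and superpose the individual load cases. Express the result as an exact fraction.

Load 1 — applied couple M₀=16 kN·m at a=3/2 m (b=L-a=9/2):
  θ_1 = (M₀x²/(2L)-M₀(x-a)+C₁)/EI  [x>a] with C₁=M₀(3b²-L²)/(6L)=11 = (16·(12/5)²/(2·6)-16·((12/5)-(3/2))+11)/10000 = 107/250000 rad
Load 2 — point force P=-17 kN at a=4 m (b=L-a=2):
  θ_2 = -Pb(L²-b²-3x²)/(6LEI)  [x≤a] = -(-17)·2·(6²-2²-3·(12/5)²)/(6·6·10000) = 391/281250 rad
Load 3 — point force P=16 kN at a=3 m (b=L-a=3):
  θ_3 = -Pb(L²-b²-3x²)/(6LEI)  [x≤a] = -16·3·(6²-3²-3·(12/5)²)/(6·6·10000) = -81/62500 rad
Load 4 — uniform load w=13 kN/m over full span:
  θ_4 = -w(L³-6Lx²+4x³)/(24EI) = -13·(6³-6·6·(12/5)²+4·(12/5)³)/(24·10000) = -4329/1250000 rad
Superposition: θ = Σ θ_i = -16543/5625000 rad ≈ -0.002941 rad

θ(12/5) = -16543/5625000 rad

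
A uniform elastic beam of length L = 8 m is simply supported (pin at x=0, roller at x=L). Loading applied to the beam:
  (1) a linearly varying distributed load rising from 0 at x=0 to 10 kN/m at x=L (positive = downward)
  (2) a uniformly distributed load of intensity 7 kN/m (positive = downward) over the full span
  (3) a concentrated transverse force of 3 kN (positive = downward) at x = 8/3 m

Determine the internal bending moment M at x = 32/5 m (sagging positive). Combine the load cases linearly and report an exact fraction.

M(32/5) = 1704/25 kN·m

Load 1 — triangular load w₀=10 kN/m (0→w₀ over full span):
  M_1 = w₀Lx/6 - w₀x³/(6L) = 10·8·(32/5)/6 - 10·(32/5)³/(6·8) = 768/25 kN·m
Load 2 — uniform load w=7 kN/m over full span:
  M_2 = wx(L-x)/2 = 7·(32/5)·(8-(32/5))/2 = 896/25 kN·m
Load 3 — point force P=3 kN at a=8/3 m (b=L-a=16/3):
  M_3 = Pa(L-x)/L  [x>a] = 3·(8/3)·(8-(32/5))/8 = 8/5 kN·m
Superposition: M = Σ M_i = 1704/25 kN·m ≈ 68.160000 kN·m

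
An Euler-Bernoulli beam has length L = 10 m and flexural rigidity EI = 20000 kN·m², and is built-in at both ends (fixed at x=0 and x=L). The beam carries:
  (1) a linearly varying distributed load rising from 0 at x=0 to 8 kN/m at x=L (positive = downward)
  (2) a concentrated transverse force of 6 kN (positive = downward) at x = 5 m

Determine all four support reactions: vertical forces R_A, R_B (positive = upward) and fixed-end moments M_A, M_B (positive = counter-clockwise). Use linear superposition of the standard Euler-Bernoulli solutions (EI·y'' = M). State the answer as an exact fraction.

R_A = 15 kN, M_A = 205/6 kN·m, R_B = 31 kN, M_B = -95/2 kN·m

Load 1 — triangular load w₀=8 kN/m (0→w₀ over full span):
  R_A = 3w₀L/20 = 3·8·10/20 = 12 kN
  M_A = w₀L²/30 = 8·10²/30 = 80/3 kN·m
  R_B = 7w₀L/20 = 7·8·10/20 = 28 kN
  M_B = -w₀L²/20 = -8·10²/20 = -40 kN·m
Load 2 — point force P=6 kN at a=5 m (b=L-a=5):
  R_A = Pb²(3a+b)/L³ = 6·5²·(3·5+5)/10³ = 3 kN
  M_A = Pab²/L² = 6·5·5²/10² = 15/2 kN·m
  R_B = Pa²(a+3b)/L³ = 6·5²·(5+3·5)/10³ = 3 kN
  M_B = -Pa²b/L² = -6·5²·5/10² = -15/2 kN·m
Superposition: R_A = 15 kN, M_A = 205/6 kN·m, R_B = 31 kN, M_B = -95/2 kN·m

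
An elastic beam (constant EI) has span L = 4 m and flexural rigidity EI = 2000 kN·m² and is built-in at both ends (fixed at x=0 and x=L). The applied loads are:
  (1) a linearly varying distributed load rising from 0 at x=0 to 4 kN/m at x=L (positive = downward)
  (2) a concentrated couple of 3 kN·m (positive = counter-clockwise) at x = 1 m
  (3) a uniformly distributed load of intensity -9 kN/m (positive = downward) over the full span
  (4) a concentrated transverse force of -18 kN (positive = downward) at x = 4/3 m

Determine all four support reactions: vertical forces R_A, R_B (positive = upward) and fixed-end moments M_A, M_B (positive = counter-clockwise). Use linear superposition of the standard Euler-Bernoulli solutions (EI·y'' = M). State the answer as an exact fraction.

R_A = -13483/480 kN, M_A = -5063/240 kN·m, R_B = -8597/480 kN, M_B = 3617/240 kN·m

Load 1 — triangular load w₀=4 kN/m (0→w₀ over full span):
  R_A = 3w₀L/20 = 3·4·4/20 = 12/5 kN
  M_A = w₀L²/30 = 4·4²/30 = 32/15 kN·m
  R_B = 7w₀L/20 = 7·4·4/20 = 28/5 kN
  M_B = -w₀L²/20 = -4·4²/20 = -16/5 kN·m
Load 2 — applied couple M₀=3 kN·m at a=1 m (b=L-a=3):
  R_A = 6M₀ab/L³ = 6·3·1·3/4³ = 27/32 kN
  M_A = M₀b(2a-b)/L² = 3·3·(2·1-3)/4² = -9/16 kN·m
  R_B = -6M₀ab/L³ = -6·3·1·3/4³ = -27/32 kN
  M_B = M₀a(2b-a)/L² = 3·1·(2·3-1)/4² = 15/16 kN·m
Load 3 — uniform load w=-9 kN/m over full span:
  R_A = wL/2 = (-9)·4/2 = -18 kN
  M_A = wL²/12 = (-9)·4²/12 = -12 kN·m
  R_B = wL/2 = (-9)·4/2 = -18 kN
  M_B = -wL²/12 = -(-9)·4²/12 = 12 kN·m
Load 4 — point force P=-18 kN at a=4/3 m (b=L-a=8/3):
  R_A = Pb²(3a+b)/L³ = (-18)·(8/3)²·(3·(4/3)+(8/3))/4³ = -40/3 kN
  M_A = Pab²/L² = (-18)·(4/3)·(8/3)²/4² = -32/3 kN·m
  R_B = Pa²(a+3b)/L³ = (-18)·(4/3)²·((4/3)+3·(8/3))/4³ = -14/3 kN
  M_B = -Pa²b/L² = -(-18)·(4/3)²·(8/3)/4² = 16/3 kN·m
Superposition: R_A = -13483/480 kN, M_A = -5063/240 kN·m, R_B = -8597/480 kN, M_B = 3617/240 kN·m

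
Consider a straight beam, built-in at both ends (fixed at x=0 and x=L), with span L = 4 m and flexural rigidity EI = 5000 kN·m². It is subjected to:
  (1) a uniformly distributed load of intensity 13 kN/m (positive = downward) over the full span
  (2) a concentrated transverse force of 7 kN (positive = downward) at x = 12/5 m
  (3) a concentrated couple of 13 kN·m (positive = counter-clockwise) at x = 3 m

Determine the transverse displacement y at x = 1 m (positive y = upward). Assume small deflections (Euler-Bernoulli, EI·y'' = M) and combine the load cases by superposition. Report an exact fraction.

Load 1 — uniform load w=13 kN/m over full span:
  y_1 = -wx²(L-x)²/(24EI) = -13·1²·(4-1)²/(24·5000) = -39/40000 m
Load 2 — point force P=7 kN at a=12/5 m (b=L-a=8/5):
  y_2 = -Pb²x²(3aL-(3a+b)x)/(6L³EI)  [x≤a] = -7·(8/5)²·1²·(3·(12/5)·4-(3·(12/5)+(8/5))·1)/(6·4³·5000) = -7/37500 m
Load 3 — applied couple M₀=13 kN·m at a=3 m (b=L-a=1):
  y_3 = (R_Ax³/6 - M_Ax²/2)/EI  [x≤a] with R_A=117/32, M_A=65/16 = ((117/32)·1³/6 - (65/16)·1²/2)/5000 = -91/320000 m
Superposition: y = Σ y_i = -6941/4800000 m ≈ -0.001446 m

y(1) = -6941/4800000 m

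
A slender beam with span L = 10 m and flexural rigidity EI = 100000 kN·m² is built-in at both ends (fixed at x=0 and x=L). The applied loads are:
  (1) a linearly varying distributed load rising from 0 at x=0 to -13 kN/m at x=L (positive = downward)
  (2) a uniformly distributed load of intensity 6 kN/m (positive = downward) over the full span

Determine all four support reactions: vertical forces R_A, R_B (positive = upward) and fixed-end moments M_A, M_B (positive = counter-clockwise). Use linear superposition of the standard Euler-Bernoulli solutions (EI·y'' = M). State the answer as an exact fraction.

R_A = 21/2 kN, M_A = 20/3 kN·m, R_B = -31/2 kN, M_B = 15 kN·m

Load 1 — triangular load w₀=-13 kN/m (0→w₀ over full span):
  R_A = 3w₀L/20 = 3·(-13)·10/20 = -39/2 kN
  M_A = w₀L²/30 = (-13)·10²/30 = -130/3 kN·m
  R_B = 7w₀L/20 = 7·(-13)·10/20 = -91/2 kN
  M_B = -w₀L²/20 = -(-13)·10²/20 = 65 kN·m
Load 2 — uniform load w=6 kN/m over full span:
  R_A = wL/2 = 6·10/2 = 30 kN
  M_A = wL²/12 = 6·10²/12 = 50 kN·m
  R_B = wL/2 = 6·10/2 = 30 kN
  M_B = -wL²/12 = -6·10²/12 = -50 kN·m
Superposition: R_A = 21/2 kN, M_A = 20/3 kN·m, R_B = -31/2 kN, M_B = 15 kN·m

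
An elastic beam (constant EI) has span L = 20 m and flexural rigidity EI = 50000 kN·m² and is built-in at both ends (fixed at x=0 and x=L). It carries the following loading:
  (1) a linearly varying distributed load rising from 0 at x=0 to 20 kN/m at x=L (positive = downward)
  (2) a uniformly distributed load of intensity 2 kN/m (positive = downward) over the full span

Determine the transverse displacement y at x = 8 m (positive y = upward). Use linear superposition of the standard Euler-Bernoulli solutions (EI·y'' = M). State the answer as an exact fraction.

y(8) = -1392/15625 m

Load 1 — triangular load w₀=20 kN/m (0→w₀ over full span):
  y_1 = -w₀x²(L-x)²(x+2L)/(120LEI) = -20·8²·(20-8)²·(8+2·20)/(120·20·50000) = -1152/15625 m
Load 2 — uniform load w=2 kN/m over full span:
  y_2 = -wx²(L-x)²/(24EI) = -2·8²·(20-8)²/(24·50000) = -48/3125 m
Superposition: y = Σ y_i = -1392/15625 m ≈ -0.089088 m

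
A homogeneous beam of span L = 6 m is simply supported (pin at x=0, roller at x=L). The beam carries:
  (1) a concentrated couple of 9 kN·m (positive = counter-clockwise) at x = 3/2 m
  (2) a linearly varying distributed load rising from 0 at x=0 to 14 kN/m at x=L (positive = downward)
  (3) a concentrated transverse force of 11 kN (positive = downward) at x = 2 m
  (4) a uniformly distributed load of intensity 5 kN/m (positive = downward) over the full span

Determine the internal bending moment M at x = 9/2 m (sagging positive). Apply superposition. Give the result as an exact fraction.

M(9/2) = 763/16 kN·m

Load 1 — applied couple M₀=9 kN·m at a=3/2 m (b=L-a=9/2):
  M_1 = M₀x/L - M₀  [x>a] = 9·(9/2)/6 - 9 = -9/4 kN·m
Load 2 — triangular load w₀=14 kN/m (0→w₀ over full span):
  M_2 = w₀Lx/6 - w₀x³/(6L) = 14·6·(9/2)/6 - 14·(9/2)³/(6·6) = 441/16 kN·m
Load 3 — point force P=11 kN at a=2 m (b=L-a=4):
  M_3 = Pa(L-x)/L  [x>a] = 11·2·(6-(9/2))/6 = 11/2 kN·m
Load 4 — uniform load w=5 kN/m over full span:
  M_4 = wx(L-x)/2 = 5·(9/2)·(6-(9/2))/2 = 135/8 kN·m
Superposition: M = Σ M_i = 763/16 kN·m ≈ 47.687500 kN·m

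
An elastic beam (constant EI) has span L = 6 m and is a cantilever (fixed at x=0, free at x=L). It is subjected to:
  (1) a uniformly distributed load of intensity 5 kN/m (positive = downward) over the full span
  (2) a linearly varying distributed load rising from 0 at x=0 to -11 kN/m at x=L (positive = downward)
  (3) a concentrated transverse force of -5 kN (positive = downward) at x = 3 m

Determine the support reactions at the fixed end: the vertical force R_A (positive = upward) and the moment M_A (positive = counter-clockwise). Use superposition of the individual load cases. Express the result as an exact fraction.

R_A = -8 kN, M_A = -57 kN·m

Load 1 — uniform load w=5 kN/m over full span:
  R_A = wL = 5·6 = 30 kN
  M_A = wL²/2 = 5·6²/2 = 90 kN·m
Load 2 — triangular load w₀=-11 kN/m (0→w₀ over full span):
  R_A = w₀L/2 = (-11)·6/2 = -33 kN
  M_A = w₀L²/3 = (-11)·6²/3 = -132 kN·m
Load 3 — point force P=-5 kN at a=3 m (b=L-a=3):
  R_A = P = (-5) = -5 kN
  M_A = Pa = (-5)·3 = -15 kN·m
Superposition: R_A = -8 kN, M_A = -57 kN·m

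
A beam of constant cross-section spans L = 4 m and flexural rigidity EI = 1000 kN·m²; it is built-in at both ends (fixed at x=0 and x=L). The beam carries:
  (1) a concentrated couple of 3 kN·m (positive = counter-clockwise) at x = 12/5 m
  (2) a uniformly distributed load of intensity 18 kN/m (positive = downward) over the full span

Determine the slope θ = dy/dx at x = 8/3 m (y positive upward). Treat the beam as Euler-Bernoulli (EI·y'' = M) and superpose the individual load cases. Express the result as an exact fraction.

Load 1 — applied couple M₀=3 kN·m at a=12/5 m (b=L-a=8/5):
  θ_1 = (R_Ax²/2 - M_Ax - M₀(x-a))/EI  [x>a] with R_A=27/25, M_A=24/25 = ((27/25)·(8/3)²/2 - (24/25)·(8/3) - 3·((8/3)-(12/5)))/1000 = 3/6250 rad
Load 2 — uniform load w=18 kN/m over full span:
  θ_2 = -wx(L-x)(L-2x)/(12EI) = -18·(8/3)·(4-(8/3))·(4-2·(8/3))/(12·1000) = 8/1125 rad
Superposition: θ = Σ θ_i = 427/56250 rad ≈ 0.007591 rad

θ(8/3) = 427/56250 rad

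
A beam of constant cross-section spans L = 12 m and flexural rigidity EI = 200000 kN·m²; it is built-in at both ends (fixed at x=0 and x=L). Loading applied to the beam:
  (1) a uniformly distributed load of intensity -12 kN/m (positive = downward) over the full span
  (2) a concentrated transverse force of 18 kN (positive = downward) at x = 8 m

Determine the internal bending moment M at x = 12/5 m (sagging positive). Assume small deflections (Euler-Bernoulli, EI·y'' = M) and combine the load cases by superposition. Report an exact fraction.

M(12/5) = 24/25 kN·m

Load 1 — uniform load w=-12 kN/m over full span:
  M_1 = wLx/2 - wL²/12 - wx²/2 = (-12)·12·(12/5)/2 - (-12)·12²/12 - (-12)·(12/5)²/2 = 144/25 kN·m
Load 2 — point force P=18 kN at a=8 m (b=L-a=4):
  M_2 = Pb²(3a+b)x/L³ - Pab²/L²  [x≤a] = 18·4²·(3·8+4)·(12/5)/12³ - 18·8·4²/12² = -24/5 kN·m
Superposition: M = Σ M_i = 24/25 kN·m ≈ 0.960000 kN·m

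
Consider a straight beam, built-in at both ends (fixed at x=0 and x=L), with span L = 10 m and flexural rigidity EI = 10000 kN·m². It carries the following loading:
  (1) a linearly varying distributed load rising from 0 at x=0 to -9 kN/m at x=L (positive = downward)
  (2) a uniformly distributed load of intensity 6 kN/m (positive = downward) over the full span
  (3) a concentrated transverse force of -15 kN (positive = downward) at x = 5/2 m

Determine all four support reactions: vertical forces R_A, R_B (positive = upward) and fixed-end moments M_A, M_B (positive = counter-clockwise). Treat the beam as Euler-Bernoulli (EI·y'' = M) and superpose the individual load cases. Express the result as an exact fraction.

R_A = 123/32 kN, M_A = -35/32 kN·m, R_B = -123/32 kN, M_B = 65/32 kN·m

Load 1 — triangular load w₀=-9 kN/m (0→w₀ over full span):
  R_A = 3w₀L/20 = 3·(-9)·10/20 = -27/2 kN
  M_A = w₀L²/30 = (-9)·10²/30 = -30 kN·m
  R_B = 7w₀L/20 = 7·(-9)·10/20 = -63/2 kN
  M_B = -w₀L²/20 = -(-9)·10²/20 = 45 kN·m
Load 2 — uniform load w=6 kN/m over full span:
  R_A = wL/2 = 6·10/2 = 30 kN
  M_A = wL²/12 = 6·10²/12 = 50 kN·m
  R_B = wL/2 = 6·10/2 = 30 kN
  M_B = -wL²/12 = -6·10²/12 = -50 kN·m
Load 3 — point force P=-15 kN at a=5/2 m (b=L-a=15/2):
  R_A = Pb²(3a+b)/L³ = (-15)·(15/2)²·(3·(5/2)+(15/2))/10³ = -405/32 kN
  M_A = Pab²/L² = (-15)·(5/2)·(15/2)²/10² = -675/32 kN·m
  R_B = Pa²(a+3b)/L³ = (-15)·(5/2)²·((5/2)+3·(15/2))/10³ = -75/32 kN
  M_B = -Pa²b/L² = -(-15)·(5/2)²·(15/2)/10² = 225/32 kN·m
Superposition: R_A = 123/32 kN, M_A = -35/32 kN·m, R_B = -123/32 kN, M_B = 65/32 kN·m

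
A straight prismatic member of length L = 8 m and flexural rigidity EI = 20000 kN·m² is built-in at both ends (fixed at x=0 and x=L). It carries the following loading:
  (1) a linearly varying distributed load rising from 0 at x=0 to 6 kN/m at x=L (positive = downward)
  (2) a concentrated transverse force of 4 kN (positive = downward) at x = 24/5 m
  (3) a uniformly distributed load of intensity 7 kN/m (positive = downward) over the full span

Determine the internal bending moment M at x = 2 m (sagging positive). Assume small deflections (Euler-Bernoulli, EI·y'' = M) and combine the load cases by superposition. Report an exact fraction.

M(2) = 1879/375 kN·m

Load 1 — triangular load w₀=6 kN/m (0→w₀ over full span):
  M_1 = 3w₀Lx/20 - w₀L²/30 - w₀x³/(6L) = 3·6·8·2/20 - 6·8²/30 - 6·2³/(6·8) = 3/5 kN·m
Load 2 — point force P=4 kN at a=24/5 m (b=L-a=16/5):
  M_2 = Pb²(3a+b)x/L³ - Pab²/L²  [x≤a] = 4·(16/5)²·(3·(24/5)+(16/5))·2/8³ - 4·(24/5)·(16/5)²/8² = -32/125 kN·m
Load 3 — uniform load w=7 kN/m over full span:
  M_3 = wLx/2 - wL²/12 - wx²/2 = 7·8·2/2 - 7·8²/12 - 7·2²/2 = 14/3 kN·m
Superposition: M = Σ M_i = 1879/375 kN·m ≈ 5.010667 kN·m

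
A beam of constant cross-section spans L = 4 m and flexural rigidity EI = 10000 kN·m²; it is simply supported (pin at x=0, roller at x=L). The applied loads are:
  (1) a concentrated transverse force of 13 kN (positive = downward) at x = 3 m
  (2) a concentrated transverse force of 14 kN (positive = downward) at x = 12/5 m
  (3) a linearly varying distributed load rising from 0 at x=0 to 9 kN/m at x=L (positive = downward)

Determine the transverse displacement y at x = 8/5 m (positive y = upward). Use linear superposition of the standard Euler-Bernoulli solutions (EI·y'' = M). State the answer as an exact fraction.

Load 1 — point force P=13 kN at a=3 m (b=L-a=1):
  y_1 = -Pbx(L²-b²-x²)/(6LEI)  [x≤a] = -13·1·(8/5)·(4²-1²-(8/5)²)/(6·4·10000) = -4043/3750000 m
Load 2 — point force P=14 kN at a=12/5 m (b=L-a=8/5):
  y_2 = -Pbx(L²-b²-x²)/(6LEI)  [x≤a] = -14·(8/5)·(8/5)·(4²-(8/5)²-(8/5)²)/(6·4·10000) = -1904/1171875 m
Load 3 — triangular load w₀=9 kN/m (0→w₀ over full span):
  y_3 = -w₀x(7L⁴-10L²x²+3x⁴)/(360LEI) = -9·(8/5)·(7·4⁴-10·4²·(8/5)²+3·(8/5)⁴)/(360·4·10000) = -13692/9765625 m
Superposition: y = Σ y_i = -641397/156250000 m ≈ -0.004105 m

y(8/5) = -641397/156250000 m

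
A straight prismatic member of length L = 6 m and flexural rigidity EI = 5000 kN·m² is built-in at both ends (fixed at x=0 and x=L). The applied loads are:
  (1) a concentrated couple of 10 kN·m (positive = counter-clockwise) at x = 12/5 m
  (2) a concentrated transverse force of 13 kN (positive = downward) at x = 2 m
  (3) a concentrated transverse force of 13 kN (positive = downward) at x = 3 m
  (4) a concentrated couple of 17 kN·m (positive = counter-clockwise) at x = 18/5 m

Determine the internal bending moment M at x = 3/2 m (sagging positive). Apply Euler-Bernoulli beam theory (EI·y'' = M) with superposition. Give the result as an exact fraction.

M(3/2) = 1343/225 kN·m

Load 1 — applied couple M₀=10 kN·m at a=12/5 m (b=L-a=18/5):
  M_1 = R_Ax - M_A  [x≤a] with R_A=12/5, M_A=6/5 = (12/5)·(3/2) - (6/5) = 12/5 kN·m
Load 2 — point force P=13 kN at a=2 m (b=L-a=4):
  M_2 = Pb²(3a+b)x/L³ - Pab²/L²  [x≤a] = 13·4²·(3·2+4)·(3/2)/6³ - 13·2·4²/6² = 26/9 kN·m
Load 3 — point force P=13 kN at a=3 m (b=L-a=3):
  M_3 = Pb²(3a+b)x/L³ - Pab²/L²  [x≤a] = 13·3²·(3·3+3)·(3/2)/6³ - 13·3·3²/6² = 0 kN·m
Load 4 — applied couple M₀=17 kN·m at a=18/5 m (b=L-a=12/5):
  M_4 = R_Ax - M_A  [x≤a] with R_A=102/25, M_A=136/25 = (102/25)·(3/2) - (136/25) = 17/25 kN·m
Superposition: M = Σ M_i = 1343/225 kN·m ≈ 5.968889 kN·m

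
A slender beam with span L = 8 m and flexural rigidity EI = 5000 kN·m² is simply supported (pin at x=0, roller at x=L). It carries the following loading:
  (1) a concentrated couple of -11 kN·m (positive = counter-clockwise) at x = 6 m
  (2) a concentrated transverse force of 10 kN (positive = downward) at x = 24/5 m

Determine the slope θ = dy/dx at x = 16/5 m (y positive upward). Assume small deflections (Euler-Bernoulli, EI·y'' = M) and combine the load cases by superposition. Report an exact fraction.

θ(16/5) = -629/300000 rad

Load 1 — applied couple M₀=-11 kN·m at a=6 m (b=L-a=2):
  θ_1 = (M₀x²/(2L)+C₁)/EI  [x≤a] with C₁=M₀(3b²-L²)/(6L)=143/12 = ((-11)·(16/5)²/(2·8)+(143/12))/5000 = 1463/1500000 rad
Load 2 — point force P=10 kN at a=24/5 m (b=L-a=16/5):
  θ_2 = -Pb(L²-b²-3x²)/(6LEI)  [x≤a] = -10·(16/5)·(8²-(16/5)²-3·(16/5)²)/(6·8·5000) = -48/15625 rad
Superposition: θ = Σ θ_i = -629/300000 rad ≈ -0.002097 rad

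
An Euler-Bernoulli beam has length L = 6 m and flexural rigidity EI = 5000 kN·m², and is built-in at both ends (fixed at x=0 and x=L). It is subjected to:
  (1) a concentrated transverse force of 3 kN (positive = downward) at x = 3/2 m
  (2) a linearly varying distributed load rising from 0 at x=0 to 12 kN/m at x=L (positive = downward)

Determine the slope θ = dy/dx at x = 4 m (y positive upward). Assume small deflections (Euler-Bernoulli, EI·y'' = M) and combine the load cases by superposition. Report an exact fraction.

θ(4) = 493/300000 rad

Load 1 — point force P=3 kN at a=3/2 m (b=L-a=9/2):
  θ_1 = Pa²(L-x)(2bL-(3b+a)(L-x))/(2L³EI)  [x>a] = 3·(3/2)²·(6-4)·(2·(9/2)·6-(3·(9/2)+(3/2))·(6-4))/(2·6³·5000) = 3/20000 rad
Load 2 — triangular load w₀=12 kN/m (0→w₀ over full span):
  θ_2 = -w₀(2x(L-x)(L-2x)(x+2L)+x²(L-x)²)/(120LEI) = -12·(2·4·(6-4)·(6-2·4)·(4+2·6)+4²·(6-4)²)/(120·6·5000) = 14/9375 rad
Superposition: θ = Σ θ_i = 493/300000 rad ≈ 0.001643 rad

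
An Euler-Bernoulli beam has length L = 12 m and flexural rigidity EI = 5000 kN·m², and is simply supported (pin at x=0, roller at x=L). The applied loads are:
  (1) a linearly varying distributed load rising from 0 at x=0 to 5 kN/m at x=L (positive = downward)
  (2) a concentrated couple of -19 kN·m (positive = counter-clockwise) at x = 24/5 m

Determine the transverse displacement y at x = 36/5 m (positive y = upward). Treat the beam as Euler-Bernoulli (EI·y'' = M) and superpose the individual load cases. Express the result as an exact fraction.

y(36/5) = -281394/1953125 m

Load 1 — triangular load w₀=5 kN/m (0→w₀ over full span):
  y_1 = -w₀x(7L⁴-10L²x²+3x⁴)/(360LEI) = -5·(36/5)·(7·12⁴-10·12²·(36/5)²+3·(36/5)⁴)/(360·12·5000) = -255744/1953125 m
Load 2 — applied couple M₀=-19 kN·m at a=24/5 m (b=L-a=36/5):
  y_2 = (M₀x³/(6L)-M₀(x-a)²/2+C₁x)/EI  [x>a] with C₁=M₀(3b²-L²)/(6L)=-76/25 = ((-19)·(36/5)³/(6·12)-(-19)·((36/5)-(24/5))²/2+(-76/25)·(36/5))/5000 = -1026/78125 m
Superposition: y = Σ y_i = -281394/1953125 m ≈ -0.144074 m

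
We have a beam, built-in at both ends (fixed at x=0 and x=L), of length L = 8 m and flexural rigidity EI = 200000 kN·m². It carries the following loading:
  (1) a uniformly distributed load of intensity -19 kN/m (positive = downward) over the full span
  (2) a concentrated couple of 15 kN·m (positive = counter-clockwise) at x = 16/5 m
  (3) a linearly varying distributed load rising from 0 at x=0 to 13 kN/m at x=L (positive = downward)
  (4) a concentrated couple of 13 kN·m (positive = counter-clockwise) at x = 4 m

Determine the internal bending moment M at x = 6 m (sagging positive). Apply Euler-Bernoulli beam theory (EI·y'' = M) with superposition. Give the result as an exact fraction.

Load 1 — uniform load w=-19 kN/m over full span:
  M_1 = wLx/2 - wL²/12 - wx²/2 = (-19)·8·6/2 - (-19)·8²/12 - (-19)·6²/2 = -38/3 kN·m
Load 2 — applied couple M₀=15 kN·m at a=16/5 m (b=L-a=24/5):
  M_2 = R_Ax - M_A - M₀  [x>a] with R_A=27/10, M_A=9/5 = (27/10)·6 - (9/5) - 15 = -3/5 kN·m
Load 3 — triangular load w₀=13 kN/m (0→w₀ over full span):
  M_3 = 3w₀Lx/20 - w₀L²/30 - w₀x³/(6L) = 3·13·8·6/20 - 13·8²/30 - 13·6³/(6·8) = 221/30 kN·m
Load 4 — applied couple M₀=13 kN·m at a=4 m (b=L-a=4):
  M_4 = R_Ax - M_A - M₀  [x>a] with R_A=39/16, M_A=13/4 = (39/16)·6 - (13/4) - 13 = -13/8 kN·m
Superposition: M = Σ M_i = -301/40 kN·m ≈ -7.525000 kN·m

M(6) = -301/40 kN·m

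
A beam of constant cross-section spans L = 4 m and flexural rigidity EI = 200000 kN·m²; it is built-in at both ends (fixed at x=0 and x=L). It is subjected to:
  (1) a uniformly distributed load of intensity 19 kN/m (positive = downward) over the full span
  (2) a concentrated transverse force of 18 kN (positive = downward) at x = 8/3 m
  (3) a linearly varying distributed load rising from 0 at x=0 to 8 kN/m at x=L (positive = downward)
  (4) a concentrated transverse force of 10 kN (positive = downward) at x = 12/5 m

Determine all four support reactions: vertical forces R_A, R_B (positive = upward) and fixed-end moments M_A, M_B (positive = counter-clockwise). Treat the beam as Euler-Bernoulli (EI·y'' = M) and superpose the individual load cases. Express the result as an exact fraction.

Load 1 — uniform load w=19 kN/m over full span:
  R_A = wL/2 = 19·4/2 = 38 kN
  M_A = wL²/12 = 19·4²/12 = 76/3 kN·m
  R_B = wL/2 = 19·4/2 = 38 kN
  M_B = -wL²/12 = -19·4²/12 = -76/3 kN·m
Load 2 — point force P=18 kN at a=8/3 m (b=L-a=4/3):
  R_A = Pb²(3a+b)/L³ = 18·(4/3)²·(3·(8/3)+(4/3))/4³ = 14/3 kN
  M_A = Pab²/L² = 18·(8/3)·(4/3)²/4² = 16/3 kN·m
  R_B = Pa²(a+3b)/L³ = 18·(8/3)²·((8/3)+3·(4/3))/4³ = 40/3 kN
  M_B = -Pa²b/L² = -18·(8/3)²·(4/3)/4² = -32/3 kN·m
Load 3 — triangular load w₀=8 kN/m (0→w₀ over full span):
  R_A = 3w₀L/20 = 3·8·4/20 = 24/5 kN
  M_A = w₀L²/30 = 8·4²/30 = 64/15 kN·m
  R_B = 7w₀L/20 = 7·8·4/20 = 56/5 kN
  M_B = -w₀L²/20 = -8·4²/20 = -32/5 kN·m
Load 4 — point force P=10 kN at a=12/5 m (b=L-a=8/5):
  R_A = Pb²(3a+b)/L³ = 10·(8/5)²·(3·(12/5)+(8/5))/4³ = 88/25 kN
  M_A = Pab²/L² = 10·(12/5)·(8/5)²/4² = 96/25 kN·m
  R_B = Pa²(a+3b)/L³ = 10·(12/5)²·((12/5)+3·(8/5))/4³ = 162/25 kN
  M_B = -Pa²b/L² = -10·(12/5)²·(8/5)/4² = -144/25 kN·m
Superposition: R_A = 3824/75 kN, M_A = 2908/75 kN·m, R_B = 5176/75 kN, M_B = -1204/25 kN·m

R_A = 3824/75 kN, M_A = 2908/75 kN·m, R_B = 5176/75 kN, M_B = -1204/25 kN·m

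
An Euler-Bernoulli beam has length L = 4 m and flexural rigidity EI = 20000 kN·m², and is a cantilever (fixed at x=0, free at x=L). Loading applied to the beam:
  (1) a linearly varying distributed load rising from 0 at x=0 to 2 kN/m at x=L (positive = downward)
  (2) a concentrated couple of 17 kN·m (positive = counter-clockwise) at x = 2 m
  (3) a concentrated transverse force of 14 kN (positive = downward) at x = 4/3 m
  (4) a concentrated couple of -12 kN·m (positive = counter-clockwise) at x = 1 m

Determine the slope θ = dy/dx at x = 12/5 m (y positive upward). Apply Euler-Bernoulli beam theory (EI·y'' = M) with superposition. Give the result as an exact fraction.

θ(12/5) = -14669/56250000 rad

Load 1 — triangular load w₀=2 kN/m (0→w₀ over full span):
  θ_1 = (w₀Lx²/4-w₀L²x/3-w₀x⁴/(24L))/EI = (2·4·(12/5)²/4-2·4²·(12/5)/3-2·(12/5)⁴/(24·4))/20000 = -577/781250 rad
Load 2 — applied couple M₀=17 kN·m at a=2 m (b=L-a=2):
  θ_2 = M₀a/EI  [x>a] = 17·2/20000 = 17/10000 rad
Load 3 — point force P=14 kN at a=4/3 m (b=L-a=8/3):
  θ_3 = -Pa²/(2EI)  [x>a] = -14·(4/3)²/(2·20000) = -7/11250 rad
Load 4 — applied couple M₀=-12 kN·m at a=1 m (b=L-a=3):
  θ_4 = M₀a/EI  [x>a] = (-12)·1/20000 = -3/5000 rad
Superposition: θ = Σ θ_i = -14669/56250000 rad ≈ -0.000261 rad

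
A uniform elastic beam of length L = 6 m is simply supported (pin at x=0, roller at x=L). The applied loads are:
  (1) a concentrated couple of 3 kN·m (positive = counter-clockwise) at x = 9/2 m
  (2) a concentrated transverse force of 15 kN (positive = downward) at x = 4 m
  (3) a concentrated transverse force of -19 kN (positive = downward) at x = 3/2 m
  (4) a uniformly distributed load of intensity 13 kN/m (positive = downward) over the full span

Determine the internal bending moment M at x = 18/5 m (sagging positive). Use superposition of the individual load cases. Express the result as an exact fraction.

M(18/5) = 1614/25 kN·m

Load 1 — applied couple M₀=3 kN·m at a=9/2 m (b=L-a=3/2):
  M_1 = M₀x/L  [x≤a] = 3·(18/5)/6 = 9/5 kN·m
Load 2 — point force P=15 kN at a=4 m (b=L-a=2):
  M_2 = Pbx/L  [x≤a] = 15·2·(18/5)/6 = 18 kN·m
Load 3 — point force P=-19 kN at a=3/2 m (b=L-a=9/2):
  M_3 = Pa(L-x)/L  [x>a] = (-19)·(3/2)·(6-(18/5))/6 = -57/5 kN·m
Load 4 — uniform load w=13 kN/m over full span:
  M_4 = wx(L-x)/2 = 13·(18/5)·(6-(18/5))/2 = 1404/25 kN·m
Superposition: M = Σ M_i = 1614/25 kN·m ≈ 64.560000 kN·m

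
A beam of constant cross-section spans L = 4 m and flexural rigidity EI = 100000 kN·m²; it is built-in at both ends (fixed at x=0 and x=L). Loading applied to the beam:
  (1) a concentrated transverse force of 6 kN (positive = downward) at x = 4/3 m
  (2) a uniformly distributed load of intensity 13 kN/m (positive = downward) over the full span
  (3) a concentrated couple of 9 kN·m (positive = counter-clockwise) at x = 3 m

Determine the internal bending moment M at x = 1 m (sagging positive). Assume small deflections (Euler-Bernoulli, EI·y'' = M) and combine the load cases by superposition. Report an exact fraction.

M(1) = 799/288 kN·m

Load 1 — point force P=6 kN at a=4/3 m (b=L-a=8/3):
  M_1 = Pb²(3a+b)x/L³ - Pab²/L²  [x≤a] = 6·(8/3)²·(3·(4/3)+(8/3))·1/4³ - 6·(4/3)·(8/3)²/4² = 8/9 kN·m
Load 2 — uniform load w=13 kN/m over full span:
  M_2 = wLx/2 - wL²/12 - wx²/2 = 13·4·1/2 - 13·4²/12 - 13·1²/2 = 13/6 kN·m
Load 3 — applied couple M₀=9 kN·m at a=3 m (b=L-a=1):
  M_3 = R_Ax - M_A  [x≤a] with R_A=81/32, M_A=45/16 = (81/32)·1 - (45/16) = -9/32 kN·m
Superposition: M = Σ M_i = 799/288 kN·m ≈ 2.774306 kN·m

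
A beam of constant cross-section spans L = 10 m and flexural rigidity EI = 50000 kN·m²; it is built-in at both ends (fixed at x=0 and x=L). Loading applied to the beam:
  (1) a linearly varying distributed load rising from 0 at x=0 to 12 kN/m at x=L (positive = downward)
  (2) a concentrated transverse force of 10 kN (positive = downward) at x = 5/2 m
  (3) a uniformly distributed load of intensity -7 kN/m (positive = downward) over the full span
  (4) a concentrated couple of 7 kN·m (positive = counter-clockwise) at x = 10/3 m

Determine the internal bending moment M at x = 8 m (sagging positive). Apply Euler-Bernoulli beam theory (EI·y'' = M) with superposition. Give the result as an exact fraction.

Load 1 — triangular load w₀=12 kN/m (0→w₀ over full span):
  M_1 = 3w₀Lx/20 - w₀L²/30 - w₀x³/(6L) = 3·12·10·8/20 - 12·10²/30 - 12·8³/(6·10) = 8/5 kN·m
Load 2 — point force P=10 kN at a=5/2 m (b=L-a=15/2):
  M_2 = Pa²(a+3b)(L-x)/L³ - Pa²b/L²  [x>a] = 10·(5/2)²·((5/2)+3·(15/2))·(10-8)/10³ - 10·(5/2)²·(15/2)/10² = -25/16 kN·m
Load 3 — uniform load w=-7 kN/m over full span:
  M_3 = wLx/2 - wL²/12 - wx²/2 = (-7)·10·8/2 - (-7)·10²/12 - (-7)·8²/2 = 7/3 kN·m
Load 4 — applied couple M₀=7 kN·m at a=10/3 m (b=L-a=20/3):
  M_4 = R_Ax - M_A - M₀  [x>a] with R_A=14/15, M_A=0 = (14/15)·8 - 0 - 7 = 7/15 kN·m
Superposition: M = Σ M_i = 227/80 kN·m ≈ 2.837500 kN·m

M(8) = 227/80 kN·m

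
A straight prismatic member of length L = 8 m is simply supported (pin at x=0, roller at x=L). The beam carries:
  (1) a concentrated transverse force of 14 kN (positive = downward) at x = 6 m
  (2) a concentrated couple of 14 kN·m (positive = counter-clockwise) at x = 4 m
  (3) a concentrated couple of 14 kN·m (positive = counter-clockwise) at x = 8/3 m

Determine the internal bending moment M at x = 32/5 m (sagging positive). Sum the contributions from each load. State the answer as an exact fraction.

M(32/5) = 56/5 kN·m

Load 1 — point force P=14 kN at a=6 m (b=L-a=2):
  M_1 = Pa(L-x)/L  [x>a] = 14·6·(8-(32/5))/8 = 84/5 kN·m
Load 2 — applied couple M₀=14 kN·m at a=4 m (b=L-a=4):
  M_2 = M₀x/L - M₀  [x>a] = 14·(32/5)/8 - 14 = -14/5 kN·m
Load 3 — applied couple M₀=14 kN·m at a=8/3 m (b=L-a=16/3):
  M_3 = M₀x/L - M₀  [x>a] = 14·(32/5)/8 - 14 = -14/5 kN·m
Superposition: M = Σ M_i = 56/5 kN·m ≈ 11.200000 kN·m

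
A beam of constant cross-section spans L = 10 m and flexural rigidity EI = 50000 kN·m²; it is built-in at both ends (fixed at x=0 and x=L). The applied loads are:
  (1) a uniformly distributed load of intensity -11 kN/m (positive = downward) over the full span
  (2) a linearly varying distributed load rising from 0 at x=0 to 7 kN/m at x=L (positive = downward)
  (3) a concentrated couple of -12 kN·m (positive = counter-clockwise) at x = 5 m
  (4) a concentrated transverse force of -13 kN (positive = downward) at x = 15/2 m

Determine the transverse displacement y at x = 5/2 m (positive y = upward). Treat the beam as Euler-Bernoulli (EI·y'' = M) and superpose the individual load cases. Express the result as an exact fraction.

y(5/2) = 4099/1536000 m

Load 1 — uniform load w=-11 kN/m over full span:
  y_1 = -wx²(L-x)²/(24EI) = -(-11)·(5/2)²·(10-(5/2))²/(24·50000) = 33/10240 m
Load 2 — triangular load w₀=7 kN/m (0→w₀ over full span):
  y_2 = -w₀x²(L-x)²(x+2L)/(120LEI) = -7·(5/2)²·(10-(5/2))²·((5/2)+2·10)/(120·10·50000) = -189/204800 m
Load 3 — applied couple M₀=-12 kN·m at a=5 m (b=L-a=5):
  y_3 = (R_Ax³/6 - M_Ax²/2)/EI  [x≤a] with R_A=-9/5, M_A=-3 = ((-9/5)·(5/2)³/6 - (-3)·(5/2)²/2)/50000 = 3/32000 m
Load 4 — point force P=-13 kN at a=15/2 m (b=L-a=5/2):
  y_4 = -Pb²x²(3aL-(3a+b)x)/(6L³EI)  [x≤a] = -(-13)·(5/2)²·(5/2)²·(3·(15/2)·10-(3·(15/2)+(5/2))·(5/2))/(6·10³·50000) = 169/614400 m
Superposition: y = Σ y_i = 4099/1536000 m ≈ 0.002669 m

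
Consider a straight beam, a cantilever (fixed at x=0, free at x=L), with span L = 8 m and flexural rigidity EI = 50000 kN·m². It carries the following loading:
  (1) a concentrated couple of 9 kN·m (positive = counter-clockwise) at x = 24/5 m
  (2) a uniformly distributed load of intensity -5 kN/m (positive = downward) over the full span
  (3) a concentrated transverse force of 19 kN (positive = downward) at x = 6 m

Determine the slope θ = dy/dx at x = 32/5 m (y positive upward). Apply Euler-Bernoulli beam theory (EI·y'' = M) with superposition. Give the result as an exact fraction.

Load 1 — applied couple M₀=9 kN·m at a=24/5 m (b=L-a=16/5):
  θ_1 = M₀a/EI  [x>a] = 9·(24/5)/50000 = 27/31250 rad
Load 2 — uniform load w=-5 kN/m over full span:
  θ_2 = -wx(x²-3Lx+3L²)/(6EI) = -(-5)·(32/5)·((32/5)²-3·8·(32/5)+3·8²)/(6·50000) = 1984/234375 rad
Load 3 — point force P=19 kN at a=6 m (b=L-a=2):
  θ_3 = -Pa²/(2EI)  [x>a] = -19·6²/(2·50000) = -171/25000 rad
Superposition: θ = Σ θ_i = 4667/1875000 rad ≈ 0.002489 rad

θ(32/5) = 4667/1875000 rad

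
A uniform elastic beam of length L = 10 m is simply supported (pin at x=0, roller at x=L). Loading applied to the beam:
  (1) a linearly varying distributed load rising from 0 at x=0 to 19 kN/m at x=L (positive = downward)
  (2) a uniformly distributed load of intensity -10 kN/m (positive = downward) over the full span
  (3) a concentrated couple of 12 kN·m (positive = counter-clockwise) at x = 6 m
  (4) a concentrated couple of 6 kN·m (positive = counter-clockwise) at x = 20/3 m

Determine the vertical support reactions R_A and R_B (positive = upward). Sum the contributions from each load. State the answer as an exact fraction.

R_A = -248/15 kN, R_B = 173/15 kN

Load 1 — triangular load w₀=19 kN/m (0→w₀ over full span):
  R_A = w₀L/6 = 19·10/6 = 95/3 kN
  R_B = w₀L/3 = 19·10/3 = 190/3 kN
Load 2 — uniform load w=-10 kN/m over full span:
  R_A = wL/2 = (-10)·10/2 = -50 kN
  R_B = wL/2 = (-10)·10/2 = -50 kN
Load 3 — applied couple M₀=12 kN·m at a=6 m (b=L-a=4):
  R_A = M₀/L = 12/10 = 6/5 kN
  R_B = -M₀/L = -12/10 = -6/5 kN
Load 4 — applied couple M₀=6 kN·m at a=20/3 m (b=L-a=10/3):
  R_A = M₀/L = 6/10 = 3/5 kN
  R_B = -M₀/L = -6/10 = -3/5 kN
Superposition: R_A = -248/15 kN, R_B = 173/15 kN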